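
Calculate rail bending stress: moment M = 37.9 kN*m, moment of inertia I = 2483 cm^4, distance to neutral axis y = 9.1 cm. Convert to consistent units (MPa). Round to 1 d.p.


Convert units:
M = 37.9 kN*m = 37900000 N*mm
y = 9.1 cm = 91 mm
I = 2483 cm^4 = 24830000 mm^4
sigma = 37900000 * 91 / 24830000
sigma = 138.9 MPa

138.9


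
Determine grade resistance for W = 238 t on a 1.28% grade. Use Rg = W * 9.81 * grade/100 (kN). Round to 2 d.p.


Rg = W * 9.81 * grade / 100
Rg = 238 * 9.81 * 1.28 / 100
Rg = 2334.78 * 0.0128
Rg = 29.89 kN

29.89


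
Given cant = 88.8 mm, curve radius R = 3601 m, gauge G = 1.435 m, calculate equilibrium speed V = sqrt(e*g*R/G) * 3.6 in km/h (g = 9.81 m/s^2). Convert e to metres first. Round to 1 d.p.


Convert cant: e = 88.8 mm = 0.0888 m
V_ms = sqrt(0.0888 * 9.81 * 3601 / 1.435)
V_ms = sqrt(2186.015281) = 46.7548 m/s
V = 46.7548 * 3.6 = 168.3 km/h

168.3


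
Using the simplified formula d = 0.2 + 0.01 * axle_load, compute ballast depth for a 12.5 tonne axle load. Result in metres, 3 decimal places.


d = 0.2 + 0.01 * 12.5
d = 0.2 + 0.125
d = 0.325 m

0.325


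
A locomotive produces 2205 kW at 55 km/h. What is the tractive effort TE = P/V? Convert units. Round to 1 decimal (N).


Convert: P = 2205 kW = 2205000 W
V = 55 / 3.6 = 15.2778 m/s
TE = 2205000 / 15.2778
TE = 144327.3 N

144327.3


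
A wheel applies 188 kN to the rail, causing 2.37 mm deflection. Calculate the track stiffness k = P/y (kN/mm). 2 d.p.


Track stiffness k = P / y
k = 188 / 2.37
k = 79.32 kN/mm

79.32


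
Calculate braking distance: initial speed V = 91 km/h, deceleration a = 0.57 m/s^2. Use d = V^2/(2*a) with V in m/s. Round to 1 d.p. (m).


Convert speed: V = 91 / 3.6 = 25.2778 m/s
V^2 = 638.966
d = 638.966 / (2 * 0.57)
d = 638.966 / 1.14
d = 560.5 m

560.5


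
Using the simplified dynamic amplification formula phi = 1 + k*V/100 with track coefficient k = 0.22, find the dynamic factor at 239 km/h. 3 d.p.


phi = 1 + k * V / 100
phi = 1 + 0.22 * 239 / 100
phi = 1 + 0.5258
phi = 1.526

1.526


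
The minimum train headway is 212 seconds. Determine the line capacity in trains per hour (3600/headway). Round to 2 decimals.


Capacity = 3600 / headway
Capacity = 3600 / 212
Capacity = 16.98 trains/hour

16.98


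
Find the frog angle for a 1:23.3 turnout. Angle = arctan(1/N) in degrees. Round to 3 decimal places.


1/N = 1/23.3 = 0.042918
angle = arctan(0.042918) = 0.042892 rad
angle = 0.042892 * 180/pi = 2.458 degrees

2.458


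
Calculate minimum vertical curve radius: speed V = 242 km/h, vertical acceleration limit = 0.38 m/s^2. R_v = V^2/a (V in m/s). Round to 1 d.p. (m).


Convert speed: V = 242 / 3.6 = 67.2222 m/s
V^2 = 4518.8272 m^2/s^2
R_v = 4518.8272 / 0.38
R_v = 11891.7 m

11891.7


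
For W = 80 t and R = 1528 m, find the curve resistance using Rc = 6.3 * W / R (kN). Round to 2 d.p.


Rc = 6.3 * W / R
Rc = 6.3 * 80 / 1528
Rc = 504.0 / 1528
Rc = 0.33 kN

0.33


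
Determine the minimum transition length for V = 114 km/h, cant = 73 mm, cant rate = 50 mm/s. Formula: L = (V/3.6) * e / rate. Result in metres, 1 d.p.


Convert speed: V = 114 / 3.6 = 31.6667 m/s
L = 31.6667 * 73 / 50
L = 2311.6667 / 50
L = 46.2 m

46.2


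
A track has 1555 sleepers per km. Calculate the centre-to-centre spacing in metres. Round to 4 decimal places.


Spacing = 1000 m / number of sleepers
Spacing = 1000 / 1555
Spacing = 0.6431 m

0.6431


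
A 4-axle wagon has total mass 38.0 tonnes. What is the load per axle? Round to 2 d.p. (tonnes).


Load per axle = total weight / number of axles
Load = 38.0 / 4
Load = 9.50 tonnes

9.50


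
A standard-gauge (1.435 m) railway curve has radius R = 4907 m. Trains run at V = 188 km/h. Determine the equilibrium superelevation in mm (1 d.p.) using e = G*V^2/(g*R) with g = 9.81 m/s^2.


Convert speed: V = 188 / 3.6 = 52.2222 m/s
Apply formula: e = 1.435 * 52.2222^2 / (9.81 * 4907)
e = 1.435 * 2727.1605 / 48137.67
e = 0.081298 m = 81.3 mm

81.3


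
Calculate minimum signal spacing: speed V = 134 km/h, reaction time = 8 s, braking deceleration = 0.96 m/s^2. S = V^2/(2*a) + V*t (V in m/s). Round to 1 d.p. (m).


V = 134 / 3.6 = 37.2222 m/s
Braking distance = 37.2222^2 / (2*0.96) = 721.6114 m
Sighting distance = 37.2222 * 8 = 297.7778 m
S = 721.6114 + 297.7778 = 1019.4 m

1019.4


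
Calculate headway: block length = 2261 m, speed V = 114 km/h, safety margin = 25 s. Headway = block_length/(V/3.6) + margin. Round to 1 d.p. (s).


V = 114 / 3.6 = 31.6667 m/s
Block traversal time = 2261 / 31.6667 = 71.4 s
Headway = 71.4 + 25
Headway = 96.4 s

96.4


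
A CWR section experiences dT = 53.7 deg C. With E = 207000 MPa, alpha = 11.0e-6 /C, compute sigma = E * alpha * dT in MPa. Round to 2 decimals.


sigma = E * alpha * dT
sigma = 207000 * 11.0e-6 * 53.7
sigma = 2.277 * 53.7
sigma = 122.27 MPa

122.27


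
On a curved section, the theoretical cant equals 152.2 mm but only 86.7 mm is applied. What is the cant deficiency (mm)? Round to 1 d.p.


Cant deficiency = equilibrium cant - actual cant
CD = 152.2 - 86.7
CD = 65.5 mm

65.5


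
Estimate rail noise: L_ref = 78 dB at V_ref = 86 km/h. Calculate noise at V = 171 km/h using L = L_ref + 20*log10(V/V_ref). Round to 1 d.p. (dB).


V/V_ref = 171 / 86 = 1.988372
log10(1.988372) = 0.298498
20 * 0.298498 = 5.97
L = 78 + 5.97 = 84.0 dB

84.0


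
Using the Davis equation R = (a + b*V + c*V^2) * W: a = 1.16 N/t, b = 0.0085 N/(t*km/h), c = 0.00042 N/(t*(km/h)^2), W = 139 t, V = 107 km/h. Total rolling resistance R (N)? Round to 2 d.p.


b*V = 0.0085 * 107 = 0.9095
c*V^2 = 0.00042 * 11449 = 4.80858
R_per_t = 1.16 + 0.9095 + 4.80858 = 6.87808 N/t
R_total = 6.87808 * 139 = 956.05 N

956.05


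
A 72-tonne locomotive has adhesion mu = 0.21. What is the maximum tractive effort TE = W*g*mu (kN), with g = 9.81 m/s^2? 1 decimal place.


TE_max = W * g * mu
TE_max = 72 * 9.81 * 0.21
TE_max = 706.32 * 0.21
TE_max = 148.3 kN

148.3


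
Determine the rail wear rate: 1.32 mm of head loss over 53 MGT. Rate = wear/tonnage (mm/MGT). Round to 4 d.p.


Wear rate = total wear / cumulative tonnage
Rate = 1.32 / 53
Rate = 0.0249 mm/MGT

0.0249


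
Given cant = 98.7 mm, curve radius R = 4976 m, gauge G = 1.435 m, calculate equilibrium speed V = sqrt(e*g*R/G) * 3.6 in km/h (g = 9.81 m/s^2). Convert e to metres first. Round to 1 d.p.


Convert cant: e = 98.7 mm = 0.0987 m
V_ms = sqrt(0.0987 * 9.81 * 4976 / 1.435)
V_ms = sqrt(3357.489249) = 57.9438 m/s
V = 57.9438 * 3.6 = 208.6 km/h

208.6


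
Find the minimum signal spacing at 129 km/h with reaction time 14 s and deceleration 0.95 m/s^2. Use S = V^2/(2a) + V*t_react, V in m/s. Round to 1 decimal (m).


V = 129 / 3.6 = 35.8333 m/s
Braking distance = 35.8333^2 / (2*0.95) = 675.8041 m
Sighting distance = 35.8333 * 14 = 501.6667 m
S = 675.8041 + 501.6667 = 1177.5 m

1177.5


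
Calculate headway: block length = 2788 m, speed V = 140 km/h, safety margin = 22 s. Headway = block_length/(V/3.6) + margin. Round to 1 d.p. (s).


V = 140 / 3.6 = 38.8889 m/s
Block traversal time = 2788 / 38.8889 = 71.6914 s
Headway = 71.6914 + 22
Headway = 93.7 s

93.7


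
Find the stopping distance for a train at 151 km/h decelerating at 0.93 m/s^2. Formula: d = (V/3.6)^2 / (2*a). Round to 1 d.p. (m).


Convert speed: V = 151 / 3.6 = 41.9444 m/s
V^2 = 1759.3364
d = 1759.3364 / (2 * 0.93)
d = 1759.3364 / 1.86
d = 945.9 m

945.9


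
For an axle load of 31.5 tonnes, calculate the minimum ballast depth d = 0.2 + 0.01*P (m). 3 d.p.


d = 0.2 + 0.01 * 31.5
d = 0.2 + 0.315
d = 0.515 m

0.515


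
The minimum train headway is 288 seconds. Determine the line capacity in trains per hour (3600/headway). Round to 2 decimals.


Capacity = 3600 / headway
Capacity = 3600 / 288
Capacity = 12.50 trains/hour

12.50


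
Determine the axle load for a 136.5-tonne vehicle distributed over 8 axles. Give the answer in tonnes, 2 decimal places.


Load per axle = total weight / number of axles
Load = 136.5 / 8
Load = 17.06 tonnes

17.06


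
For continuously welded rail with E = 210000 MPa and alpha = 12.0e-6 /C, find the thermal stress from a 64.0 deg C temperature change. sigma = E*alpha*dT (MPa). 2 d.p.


sigma = E * alpha * dT
sigma = 210000 * 12.0e-6 * 64.0
sigma = 2.52 * 64.0
sigma = 161.28 MPa

161.28


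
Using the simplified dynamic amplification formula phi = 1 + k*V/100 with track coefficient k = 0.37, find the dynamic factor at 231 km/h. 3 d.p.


phi = 1 + k * V / 100
phi = 1 + 0.37 * 231 / 100
phi = 1 + 0.8547
phi = 1.855

1.855


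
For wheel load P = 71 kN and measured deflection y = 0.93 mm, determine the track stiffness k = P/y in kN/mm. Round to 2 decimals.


Track stiffness k = P / y
k = 71 / 0.93
k = 76.34 kN/mm

76.34


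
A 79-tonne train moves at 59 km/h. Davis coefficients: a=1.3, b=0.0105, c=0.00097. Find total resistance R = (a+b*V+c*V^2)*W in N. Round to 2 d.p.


b*V = 0.0105 * 59 = 0.6195
c*V^2 = 0.00097 * 3481 = 3.37657
R_per_t = 1.3 + 0.6195 + 3.37657 = 5.29607 N/t
R_total = 5.29607 * 79 = 418.39 N

418.39


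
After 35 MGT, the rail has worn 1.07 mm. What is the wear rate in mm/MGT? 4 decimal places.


Wear rate = total wear / cumulative tonnage
Rate = 1.07 / 35
Rate = 0.0306 mm/MGT

0.0306


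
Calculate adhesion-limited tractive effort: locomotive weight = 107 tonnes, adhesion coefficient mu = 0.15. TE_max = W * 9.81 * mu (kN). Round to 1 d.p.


TE_max = W * g * mu
TE_max = 107 * 9.81 * 0.15
TE_max = 1049.67 * 0.15
TE_max = 157.5 kN

157.5


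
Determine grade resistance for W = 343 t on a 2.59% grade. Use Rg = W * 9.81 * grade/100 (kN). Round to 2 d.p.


Rg = W * 9.81 * grade / 100
Rg = 343 * 9.81 * 2.59 / 100
Rg = 3364.83 * 0.0259
Rg = 87.15 kN

87.15


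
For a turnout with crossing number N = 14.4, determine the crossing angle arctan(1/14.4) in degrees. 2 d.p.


1/N = 1/14.4 = 0.069444
angle = arctan(0.069444) = 0.069333 rad
angle = 0.069333 * 180/pi = 3.97 degrees

3.97


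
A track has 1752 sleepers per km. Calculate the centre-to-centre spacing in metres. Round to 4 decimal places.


Spacing = 1000 m / number of sleepers
Spacing = 1000 / 1752
Spacing = 0.5708 m

0.5708


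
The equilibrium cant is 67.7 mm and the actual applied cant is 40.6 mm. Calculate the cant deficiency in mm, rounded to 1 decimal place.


Cant deficiency = equilibrium cant - actual cant
CD = 67.7 - 40.6
CD = 27.1 mm

27.1


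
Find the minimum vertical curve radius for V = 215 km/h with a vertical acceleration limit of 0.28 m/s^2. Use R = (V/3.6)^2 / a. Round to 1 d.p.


Convert speed: V = 215 / 3.6 = 59.7222 m/s
V^2 = 3566.7438 m^2/s^2
R_v = 3566.7438 / 0.28
R_v = 12738.4 m

12738.4


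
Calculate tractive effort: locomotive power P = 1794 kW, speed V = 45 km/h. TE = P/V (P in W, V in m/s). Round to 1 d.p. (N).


Convert: P = 1794 kW = 1794000 W
V = 45 / 3.6 = 12.5 m/s
TE = 1794000 / 12.5
TE = 143520.0 N

143520.0


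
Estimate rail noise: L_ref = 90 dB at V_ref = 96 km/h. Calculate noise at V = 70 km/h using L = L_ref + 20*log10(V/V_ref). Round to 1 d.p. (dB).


V/V_ref = 70 / 96 = 0.729167
log10(0.729167) = -0.137173
20 * -0.137173 = -2.7435
L = 90 + -2.7435 = 87.3 dB

87.3


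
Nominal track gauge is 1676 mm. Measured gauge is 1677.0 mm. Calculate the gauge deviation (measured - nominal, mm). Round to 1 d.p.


Deviation = measured - nominal
Deviation = 1677.0 - 1676
Deviation = 1.0 mm

1.0


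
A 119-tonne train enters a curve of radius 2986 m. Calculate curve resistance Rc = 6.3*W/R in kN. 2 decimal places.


Rc = 6.3 * W / R
Rc = 6.3 * 119 / 2986
Rc = 749.7 / 2986
Rc = 0.25 kN

0.25


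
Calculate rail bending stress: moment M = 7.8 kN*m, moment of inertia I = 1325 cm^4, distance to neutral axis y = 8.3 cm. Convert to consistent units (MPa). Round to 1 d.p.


Convert units:
M = 7.8 kN*m = 7800000 N*mm
y = 8.3 cm = 83 mm
I = 1325 cm^4 = 13250000 mm^4
sigma = 7800000 * 83 / 13250000
sigma = 48.9 MPa

48.9


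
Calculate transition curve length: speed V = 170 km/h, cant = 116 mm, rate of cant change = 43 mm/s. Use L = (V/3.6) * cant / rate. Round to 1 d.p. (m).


Convert speed: V = 170 / 3.6 = 47.2222 m/s
L = 47.2222 * 116 / 43
L = 5477.7778 / 43
L = 127.4 m

127.4


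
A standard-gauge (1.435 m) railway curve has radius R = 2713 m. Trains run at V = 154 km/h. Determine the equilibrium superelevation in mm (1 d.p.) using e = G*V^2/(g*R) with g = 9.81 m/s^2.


Convert speed: V = 154 / 3.6 = 42.7778 m/s
Apply formula: e = 1.435 * 42.7778^2 / (9.81 * 2713)
e = 1.435 * 1829.9383 / 26614.53
e = 0.098666 m = 98.7 mm

98.7


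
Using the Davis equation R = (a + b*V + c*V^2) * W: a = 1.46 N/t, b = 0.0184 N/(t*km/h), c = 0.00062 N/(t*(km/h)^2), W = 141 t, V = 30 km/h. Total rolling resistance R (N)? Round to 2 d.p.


b*V = 0.0184 * 30 = 0.552
c*V^2 = 0.00062 * 900 = 0.558
R_per_t = 1.46 + 0.552 + 0.558 = 2.57 N/t
R_total = 2.57 * 141 = 362.37 N

362.37


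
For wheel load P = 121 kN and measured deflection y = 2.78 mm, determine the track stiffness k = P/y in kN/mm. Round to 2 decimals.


Track stiffness k = P / y
k = 121 / 2.78
k = 43.53 kN/mm

43.53


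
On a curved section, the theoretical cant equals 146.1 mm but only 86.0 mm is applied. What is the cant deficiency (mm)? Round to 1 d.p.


Cant deficiency = equilibrium cant - actual cant
CD = 146.1 - 86.0
CD = 60.1 mm

60.1


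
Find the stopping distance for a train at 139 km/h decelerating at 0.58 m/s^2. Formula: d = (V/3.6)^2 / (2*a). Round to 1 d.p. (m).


Convert speed: V = 139 / 3.6 = 38.6111 m/s
V^2 = 1490.8179
d = 1490.8179 / (2 * 0.58)
d = 1490.8179 / 1.16
d = 1285.2 m

1285.2


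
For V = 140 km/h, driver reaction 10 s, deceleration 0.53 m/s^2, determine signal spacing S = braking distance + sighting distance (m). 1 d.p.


V = 140 / 3.6 = 38.8889 m/s
Braking distance = 38.8889^2 / (2*0.53) = 1426.7412 m
Sighting distance = 38.8889 * 10 = 388.8889 m
S = 1426.7412 + 388.8889 = 1815.6 m

1815.6


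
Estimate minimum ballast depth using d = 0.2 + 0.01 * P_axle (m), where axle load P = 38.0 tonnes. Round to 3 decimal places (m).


d = 0.2 + 0.01 * 38.0
d = 0.2 + 0.38
d = 0.580 m

0.580


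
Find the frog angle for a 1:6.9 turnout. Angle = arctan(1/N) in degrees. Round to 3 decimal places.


1/N = 1/6.9 = 0.144928
angle = arctan(0.144928) = 0.143925 rad
angle = 0.143925 * 180/pi = 8.246 degrees

8.246


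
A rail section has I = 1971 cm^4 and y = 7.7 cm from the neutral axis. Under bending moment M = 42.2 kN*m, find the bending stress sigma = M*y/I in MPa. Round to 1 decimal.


Convert units:
M = 42.2 kN*m = 42200000 N*mm
y = 7.7 cm = 77 mm
I = 1971 cm^4 = 19710000 mm^4
sigma = 42200000 * 77 / 19710000
sigma = 164.9 MPa

164.9


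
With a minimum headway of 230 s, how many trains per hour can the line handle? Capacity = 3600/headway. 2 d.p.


Capacity = 3600 / headway
Capacity = 3600 / 230
Capacity = 15.65 trains/hour

15.65


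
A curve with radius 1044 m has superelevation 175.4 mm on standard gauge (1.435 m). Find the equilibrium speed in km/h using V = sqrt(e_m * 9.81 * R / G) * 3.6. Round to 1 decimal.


Convert cant: e = 175.4 mm = 0.1754 m
V_ms = sqrt(0.1754 * 9.81 * 1044 / 1.435)
V_ms = sqrt(1251.8353) = 35.3813 m/s
V = 35.3813 * 3.6 = 127.4 km/h

127.4


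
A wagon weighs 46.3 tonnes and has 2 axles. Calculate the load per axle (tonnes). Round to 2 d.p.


Load per axle = total weight / number of axles
Load = 46.3 / 2
Load = 23.15 tonnes

23.15


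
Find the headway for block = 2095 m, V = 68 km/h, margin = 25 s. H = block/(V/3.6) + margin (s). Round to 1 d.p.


V = 68 / 3.6 = 18.8889 m/s
Block traversal time = 2095 / 18.8889 = 110.9118 s
Headway = 110.9118 + 25
Headway = 135.9 s

135.9


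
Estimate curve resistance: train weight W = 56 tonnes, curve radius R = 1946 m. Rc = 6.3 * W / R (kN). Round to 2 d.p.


Rc = 6.3 * W / R
Rc = 6.3 * 56 / 1946
Rc = 352.8 / 1946
Rc = 0.18 kN

0.18


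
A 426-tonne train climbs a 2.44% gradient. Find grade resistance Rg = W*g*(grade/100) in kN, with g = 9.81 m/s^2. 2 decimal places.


Rg = W * 9.81 * grade / 100
Rg = 426 * 9.81 * 2.44 / 100
Rg = 4179.06 * 0.0244
Rg = 101.97 kN

101.97


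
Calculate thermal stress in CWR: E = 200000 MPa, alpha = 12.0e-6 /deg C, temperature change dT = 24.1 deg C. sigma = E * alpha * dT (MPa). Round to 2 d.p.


sigma = E * alpha * dT
sigma = 200000 * 12.0e-6 * 24.1
sigma = 2.4 * 24.1
sigma = 57.84 MPa

57.84


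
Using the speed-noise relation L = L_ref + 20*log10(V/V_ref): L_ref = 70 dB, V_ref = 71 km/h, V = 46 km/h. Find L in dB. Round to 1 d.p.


V/V_ref = 46 / 71 = 0.647887
log10(0.647887) = -0.188501
20 * -0.188501 = -3.77
L = 70 + -3.77 = 66.2 dB

66.2


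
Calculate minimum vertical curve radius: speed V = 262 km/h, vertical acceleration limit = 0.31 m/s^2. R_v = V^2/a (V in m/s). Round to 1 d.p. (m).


Convert speed: V = 262 / 3.6 = 72.7778 m/s
V^2 = 5296.6049 m^2/s^2
R_v = 5296.6049 / 0.31
R_v = 17085.8 m

17085.8


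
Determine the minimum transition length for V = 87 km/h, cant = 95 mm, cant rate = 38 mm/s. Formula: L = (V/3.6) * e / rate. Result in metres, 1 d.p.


Convert speed: V = 87 / 3.6 = 24.1667 m/s
L = 24.1667 * 95 / 38
L = 2295.8333 / 38
L = 60.4 m

60.4


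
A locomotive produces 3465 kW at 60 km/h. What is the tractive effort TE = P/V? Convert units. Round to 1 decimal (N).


Convert: P = 3465 kW = 3465000 W
V = 60 / 3.6 = 16.6667 m/s
TE = 3465000 / 16.6667
TE = 207900.0 N

207900.0


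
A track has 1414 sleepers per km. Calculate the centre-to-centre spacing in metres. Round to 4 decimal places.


Spacing = 1000 m / number of sleepers
Spacing = 1000 / 1414
Spacing = 0.7072 m

0.7072


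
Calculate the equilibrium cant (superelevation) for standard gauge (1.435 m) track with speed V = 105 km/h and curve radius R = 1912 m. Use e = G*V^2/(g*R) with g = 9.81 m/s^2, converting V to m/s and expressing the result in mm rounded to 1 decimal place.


Convert speed: V = 105 / 3.6 = 29.1667 m/s
Apply formula: e = 1.435 * 29.1667^2 / (9.81 * 1912)
e = 1.435 * 850.6944 / 18756.72
e = 0.065083 m = 65.1 mm

65.1


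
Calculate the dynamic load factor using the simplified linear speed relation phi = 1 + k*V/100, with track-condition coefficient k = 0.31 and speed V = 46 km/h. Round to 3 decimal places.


phi = 1 + k * V / 100
phi = 1 + 0.31 * 46 / 100
phi = 1 + 0.1426
phi = 1.143

1.143


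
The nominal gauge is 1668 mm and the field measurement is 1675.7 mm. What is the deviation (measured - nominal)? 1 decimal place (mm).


Deviation = measured - nominal
Deviation = 1675.7 - 1668
Deviation = 7.7 mm

7.7


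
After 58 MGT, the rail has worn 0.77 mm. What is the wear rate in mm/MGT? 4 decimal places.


Wear rate = total wear / cumulative tonnage
Rate = 0.77 / 58
Rate = 0.0133 mm/MGT

0.0133


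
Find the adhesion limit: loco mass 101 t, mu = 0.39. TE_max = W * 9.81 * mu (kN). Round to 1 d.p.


TE_max = W * g * mu
TE_max = 101 * 9.81 * 0.39
TE_max = 990.81 * 0.39
TE_max = 386.4 kN

386.4


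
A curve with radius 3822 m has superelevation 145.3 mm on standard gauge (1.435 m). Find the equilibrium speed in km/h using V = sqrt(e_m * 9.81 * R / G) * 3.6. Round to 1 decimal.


Convert cant: e = 145.3 mm = 0.1453 m
V_ms = sqrt(0.1453 * 9.81 * 3822 / 1.435)
V_ms = sqrt(3796.412576) = 61.615 m/s
V = 61.615 * 3.6 = 221.8 km/h

221.8


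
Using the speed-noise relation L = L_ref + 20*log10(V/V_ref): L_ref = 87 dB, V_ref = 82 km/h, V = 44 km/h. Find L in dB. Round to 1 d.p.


V/V_ref = 44 / 82 = 0.536585
log10(0.536585) = -0.270361
20 * -0.270361 = -5.4072
L = 87 + -5.4072 = 81.6 dB

81.6


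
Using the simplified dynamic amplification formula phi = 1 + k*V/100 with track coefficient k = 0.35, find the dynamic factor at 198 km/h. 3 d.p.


phi = 1 + k * V / 100
phi = 1 + 0.35 * 198 / 100
phi = 1 + 0.693
phi = 1.693

1.693


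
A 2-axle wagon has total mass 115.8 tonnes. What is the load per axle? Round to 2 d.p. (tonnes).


Load per axle = total weight / number of axles
Load = 115.8 / 2
Load = 57.90 tonnes

57.90


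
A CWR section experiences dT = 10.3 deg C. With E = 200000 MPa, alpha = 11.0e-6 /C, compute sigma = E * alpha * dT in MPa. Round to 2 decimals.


sigma = E * alpha * dT
sigma = 200000 * 11.0e-6 * 10.3
sigma = 2.2 * 10.3
sigma = 22.66 MPa

22.66


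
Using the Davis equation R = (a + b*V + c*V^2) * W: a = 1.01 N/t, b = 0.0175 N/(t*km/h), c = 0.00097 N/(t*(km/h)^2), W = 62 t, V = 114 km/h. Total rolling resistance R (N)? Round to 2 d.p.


b*V = 0.0175 * 114 = 1.995
c*V^2 = 0.00097 * 12996 = 12.60612
R_per_t = 1.01 + 1.995 + 12.60612 = 15.61112 N/t
R_total = 15.61112 * 62 = 967.89 N

967.89


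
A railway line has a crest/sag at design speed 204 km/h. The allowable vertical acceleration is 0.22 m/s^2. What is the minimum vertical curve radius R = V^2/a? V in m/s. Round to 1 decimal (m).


Convert speed: V = 204 / 3.6 = 56.6667 m/s
V^2 = 3211.1111 m^2/s^2
R_v = 3211.1111 / 0.22
R_v = 14596.0 m

14596.0


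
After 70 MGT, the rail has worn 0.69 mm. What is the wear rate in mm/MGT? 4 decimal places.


Wear rate = total wear / cumulative tonnage
Rate = 0.69 / 70
Rate = 0.0099 mm/MGT

0.0099


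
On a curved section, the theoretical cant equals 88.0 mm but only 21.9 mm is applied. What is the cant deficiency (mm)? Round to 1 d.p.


Cant deficiency = equilibrium cant - actual cant
CD = 88.0 - 21.9
CD = 66.1 mm

66.1


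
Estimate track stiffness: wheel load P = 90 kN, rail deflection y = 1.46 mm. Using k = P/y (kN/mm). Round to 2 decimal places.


Track stiffness k = P / y
k = 90 / 1.46
k = 61.64 kN/mm

61.64


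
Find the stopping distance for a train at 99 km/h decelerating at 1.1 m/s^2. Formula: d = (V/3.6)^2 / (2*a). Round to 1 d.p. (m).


Convert speed: V = 99 / 3.6 = 27.5 m/s
V^2 = 756.25
d = 756.25 / (2 * 1.1)
d = 756.25 / 2.2
d = 343.8 m

343.8


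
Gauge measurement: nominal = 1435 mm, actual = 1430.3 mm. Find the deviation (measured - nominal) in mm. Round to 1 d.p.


Deviation = measured - nominal
Deviation = 1430.3 - 1435
Deviation = -4.7 mm

-4.7


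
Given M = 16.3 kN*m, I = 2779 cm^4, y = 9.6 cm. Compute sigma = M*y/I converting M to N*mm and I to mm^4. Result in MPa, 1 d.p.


Convert units:
M = 16.3 kN*m = 16300000 N*mm
y = 9.6 cm = 96 mm
I = 2779 cm^4 = 27790000 mm^4
sigma = 16300000 * 96 / 27790000
sigma = 56.3 MPa

56.3


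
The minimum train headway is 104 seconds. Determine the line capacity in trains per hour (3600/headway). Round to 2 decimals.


Capacity = 3600 / headway
Capacity = 3600 / 104
Capacity = 34.62 trains/hour

34.62


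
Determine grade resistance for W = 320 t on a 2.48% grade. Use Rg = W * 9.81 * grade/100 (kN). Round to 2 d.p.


Rg = W * 9.81 * grade / 100
Rg = 320 * 9.81 * 2.48 / 100
Rg = 3139.2 * 0.0248
Rg = 77.85 kN

77.85


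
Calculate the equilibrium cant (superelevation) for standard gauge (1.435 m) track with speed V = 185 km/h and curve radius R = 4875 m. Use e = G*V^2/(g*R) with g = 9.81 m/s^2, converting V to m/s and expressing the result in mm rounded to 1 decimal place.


Convert speed: V = 185 / 3.6 = 51.3889 m/s
Apply formula: e = 1.435 * 51.3889^2 / (9.81 * 4875)
e = 1.435 * 2640.8179 / 47823.75
e = 0.07924 m = 79.2 mm

79.2


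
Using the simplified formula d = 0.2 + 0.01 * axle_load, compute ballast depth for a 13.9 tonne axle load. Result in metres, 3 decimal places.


d = 0.2 + 0.01 * 13.9
d = 0.2 + 0.139
d = 0.339 m

0.339


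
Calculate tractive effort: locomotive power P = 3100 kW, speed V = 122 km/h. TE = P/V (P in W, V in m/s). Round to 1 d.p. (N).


Convert: P = 3100 kW = 3100000 W
V = 122 / 3.6 = 33.8889 m/s
TE = 3100000 / 33.8889
TE = 91475.4 N

91475.4


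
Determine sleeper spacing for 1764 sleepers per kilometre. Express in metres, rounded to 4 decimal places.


Spacing = 1000 m / number of sleepers
Spacing = 1000 / 1764
Spacing = 0.5669 m

0.5669


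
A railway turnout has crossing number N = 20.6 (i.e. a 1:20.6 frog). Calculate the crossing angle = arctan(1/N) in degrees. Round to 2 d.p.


1/N = 1/20.6 = 0.048544
angle = arctan(0.048544) = 0.048506 rad
angle = 0.048506 * 180/pi = 2.78 degrees

2.78


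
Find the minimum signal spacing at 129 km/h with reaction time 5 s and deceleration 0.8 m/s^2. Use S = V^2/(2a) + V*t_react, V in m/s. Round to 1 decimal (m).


V = 129 / 3.6 = 35.8333 m/s
Braking distance = 35.8333^2 / (2*0.8) = 802.5174 m
Sighting distance = 35.8333 * 5 = 179.1667 m
S = 802.5174 + 179.1667 = 981.7 m

981.7


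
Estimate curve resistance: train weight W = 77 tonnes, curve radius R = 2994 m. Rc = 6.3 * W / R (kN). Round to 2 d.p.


Rc = 6.3 * W / R
Rc = 6.3 * 77 / 2994
Rc = 485.1 / 2994
Rc = 0.16 kN

0.16


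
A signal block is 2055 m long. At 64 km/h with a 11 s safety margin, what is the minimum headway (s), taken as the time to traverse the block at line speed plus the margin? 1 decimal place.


V = 64 / 3.6 = 17.7778 m/s
Block traversal time = 2055 / 17.7778 = 115.5938 s
Headway = 115.5938 + 11
Headway = 126.6 s

126.6


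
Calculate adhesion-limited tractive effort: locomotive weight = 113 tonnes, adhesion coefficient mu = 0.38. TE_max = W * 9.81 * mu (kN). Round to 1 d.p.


TE_max = W * g * mu
TE_max = 113 * 9.81 * 0.38
TE_max = 1108.53 * 0.38
TE_max = 421.2 kN

421.2


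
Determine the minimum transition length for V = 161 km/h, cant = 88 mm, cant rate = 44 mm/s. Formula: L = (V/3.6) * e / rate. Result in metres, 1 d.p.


Convert speed: V = 161 / 3.6 = 44.7222 m/s
L = 44.7222 * 88 / 44
L = 3935.5556 / 44
L = 89.4 m

89.4


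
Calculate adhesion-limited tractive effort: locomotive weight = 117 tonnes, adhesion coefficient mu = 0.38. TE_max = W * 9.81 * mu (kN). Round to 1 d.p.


TE_max = W * g * mu
TE_max = 117 * 9.81 * 0.38
TE_max = 1147.77 * 0.38
TE_max = 436.2 kN

436.2


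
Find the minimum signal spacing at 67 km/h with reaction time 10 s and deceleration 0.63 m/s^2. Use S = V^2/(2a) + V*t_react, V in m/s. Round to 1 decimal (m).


V = 67 / 3.6 = 18.6111 m/s
Braking distance = 18.6111^2 / (2*0.63) = 274.8996 m
Sighting distance = 18.6111 * 10 = 186.1111 m
S = 274.8996 + 186.1111 = 461.0 m

461.0


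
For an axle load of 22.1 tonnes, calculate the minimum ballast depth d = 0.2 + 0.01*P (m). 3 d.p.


d = 0.2 + 0.01 * 22.1
d = 0.2 + 0.221
d = 0.421 m

0.421


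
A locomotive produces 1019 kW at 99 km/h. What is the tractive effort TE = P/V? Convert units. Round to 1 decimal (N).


Convert: P = 1019 kW = 1019000 W
V = 99 / 3.6 = 27.5 m/s
TE = 1019000 / 27.5
TE = 37054.5 N

37054.5


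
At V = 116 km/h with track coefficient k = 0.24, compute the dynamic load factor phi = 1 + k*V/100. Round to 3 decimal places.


phi = 1 + k * V / 100
phi = 1 + 0.24 * 116 / 100
phi = 1 + 0.2784
phi = 1.278

1.278


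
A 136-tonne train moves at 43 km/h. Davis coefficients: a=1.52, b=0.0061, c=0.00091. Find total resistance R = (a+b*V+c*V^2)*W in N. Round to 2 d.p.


b*V = 0.0061 * 43 = 0.2623
c*V^2 = 0.00091 * 1849 = 1.68259
R_per_t = 1.52 + 0.2623 + 1.68259 = 3.46489 N/t
R_total = 3.46489 * 136 = 471.23 N

471.23


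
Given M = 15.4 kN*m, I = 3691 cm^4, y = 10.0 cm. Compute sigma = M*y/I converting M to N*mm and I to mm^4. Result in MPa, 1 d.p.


Convert units:
M = 15.4 kN*m = 15400000 N*mm
y = 10.0 cm = 100 mm
I = 3691 cm^4 = 36910000 mm^4
sigma = 15400000 * 100 / 36910000
sigma = 41.7 MPa

41.7


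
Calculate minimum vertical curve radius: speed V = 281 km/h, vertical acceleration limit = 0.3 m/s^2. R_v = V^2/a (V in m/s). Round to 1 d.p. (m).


Convert speed: V = 281 / 3.6 = 78.0556 m/s
V^2 = 6092.6698 m^2/s^2
R_v = 6092.6698 / 0.3
R_v = 20308.9 m

20308.9


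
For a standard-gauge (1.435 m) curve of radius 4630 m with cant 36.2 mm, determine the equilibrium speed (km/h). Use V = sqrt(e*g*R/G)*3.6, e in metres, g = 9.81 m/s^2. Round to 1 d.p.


Convert cant: e = 36.2 mm = 0.0362 m
V_ms = sqrt(0.0362 * 9.81 * 4630 / 1.435)
V_ms = sqrt(1145.794328) = 33.8496 m/s
V = 33.8496 * 3.6 = 121.9 km/h

121.9


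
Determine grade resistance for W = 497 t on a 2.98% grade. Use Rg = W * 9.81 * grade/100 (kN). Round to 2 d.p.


Rg = W * 9.81 * grade / 100
Rg = 497 * 9.81 * 2.98 / 100
Rg = 4875.57 * 0.0298
Rg = 145.29 kN

145.29


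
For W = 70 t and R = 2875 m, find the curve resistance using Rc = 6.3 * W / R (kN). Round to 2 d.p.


Rc = 6.3 * W / R
Rc = 6.3 * 70 / 2875
Rc = 441.0 / 2875
Rc = 0.15 kN

0.15


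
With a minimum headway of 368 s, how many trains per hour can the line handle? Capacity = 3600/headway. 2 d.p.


Capacity = 3600 / headway
Capacity = 3600 / 368
Capacity = 9.78 trains/hour

9.78


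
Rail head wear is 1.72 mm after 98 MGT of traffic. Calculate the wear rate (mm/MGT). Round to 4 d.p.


Wear rate = total wear / cumulative tonnage
Rate = 1.72 / 98
Rate = 0.0176 mm/MGT

0.0176


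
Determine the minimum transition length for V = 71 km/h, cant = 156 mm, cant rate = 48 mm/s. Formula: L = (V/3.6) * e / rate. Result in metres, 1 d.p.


Convert speed: V = 71 / 3.6 = 19.7222 m/s
L = 19.7222 * 156 / 48
L = 3076.6667 / 48
L = 64.1 m

64.1


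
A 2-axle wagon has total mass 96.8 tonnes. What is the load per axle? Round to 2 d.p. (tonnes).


Load per axle = total weight / number of axles
Load = 96.8 / 2
Load = 48.40 tonnes

48.40


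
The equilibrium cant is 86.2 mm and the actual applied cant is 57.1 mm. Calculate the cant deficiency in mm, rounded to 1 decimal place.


Cant deficiency = equilibrium cant - actual cant
CD = 86.2 - 57.1
CD = 29.1 mm

29.1


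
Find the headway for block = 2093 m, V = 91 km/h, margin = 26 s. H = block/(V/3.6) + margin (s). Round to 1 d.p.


V = 91 / 3.6 = 25.2778 m/s
Block traversal time = 2093 / 25.2778 = 82.8 s
Headway = 82.8 + 26
Headway = 108.8 s

108.8


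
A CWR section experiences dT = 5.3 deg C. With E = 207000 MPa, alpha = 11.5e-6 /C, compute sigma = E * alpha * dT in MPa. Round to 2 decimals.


sigma = E * alpha * dT
sigma = 207000 * 11.5e-6 * 5.3
sigma = 2.3805 * 5.3
sigma = 12.62 MPa

12.62


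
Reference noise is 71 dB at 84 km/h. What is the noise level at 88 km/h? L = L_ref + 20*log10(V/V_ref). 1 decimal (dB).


V/V_ref = 88 / 84 = 1.047619
log10(1.047619) = 0.020203
20 * 0.020203 = 0.4041
L = 71 + 0.4041 = 71.4 dB

71.4


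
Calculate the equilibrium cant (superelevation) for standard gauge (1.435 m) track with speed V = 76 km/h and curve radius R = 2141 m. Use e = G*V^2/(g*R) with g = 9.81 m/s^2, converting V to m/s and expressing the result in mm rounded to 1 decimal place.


Convert speed: V = 76 / 3.6 = 21.1111 m/s
Apply formula: e = 1.435 * 21.1111^2 / (9.81 * 2141)
e = 1.435 * 445.679 / 21003.21
e = 0.03045 m = 30.5 mm

30.5


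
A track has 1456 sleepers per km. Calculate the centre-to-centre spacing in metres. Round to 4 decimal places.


Spacing = 1000 m / number of sleepers
Spacing = 1000 / 1456
Spacing = 0.6868 m

0.6868


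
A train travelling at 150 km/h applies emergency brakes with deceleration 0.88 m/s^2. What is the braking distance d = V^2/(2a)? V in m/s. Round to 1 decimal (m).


Convert speed: V = 150 / 3.6 = 41.6667 m/s
V^2 = 1736.1111
d = 1736.1111 / (2 * 0.88)
d = 1736.1111 / 1.76
d = 986.4 m

986.4


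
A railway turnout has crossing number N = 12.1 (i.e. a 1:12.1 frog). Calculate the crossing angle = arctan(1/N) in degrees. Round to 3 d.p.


1/N = 1/12.1 = 0.082645
angle = arctan(0.082645) = 0.082457 rad
angle = 0.082457 * 180/pi = 4.724 degrees

4.724


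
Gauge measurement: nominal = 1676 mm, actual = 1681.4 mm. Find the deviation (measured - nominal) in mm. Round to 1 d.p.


Deviation = measured - nominal
Deviation = 1681.4 - 1676
Deviation = 5.4 mm

5.4


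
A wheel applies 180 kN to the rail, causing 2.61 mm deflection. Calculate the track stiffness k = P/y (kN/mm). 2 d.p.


Track stiffness k = P / y
k = 180 / 2.61
k = 68.97 kN/mm

68.97


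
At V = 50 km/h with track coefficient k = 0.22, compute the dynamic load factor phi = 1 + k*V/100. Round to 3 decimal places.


phi = 1 + k * V / 100
phi = 1 + 0.22 * 50 / 100
phi = 1 + 0.11
phi = 1.110

1.110


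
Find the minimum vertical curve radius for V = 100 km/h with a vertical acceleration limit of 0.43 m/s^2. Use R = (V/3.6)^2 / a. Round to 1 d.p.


Convert speed: V = 100 / 3.6 = 27.7778 m/s
V^2 = 771.6049 m^2/s^2
R_v = 771.6049 / 0.43
R_v = 1794.4 m

1794.4


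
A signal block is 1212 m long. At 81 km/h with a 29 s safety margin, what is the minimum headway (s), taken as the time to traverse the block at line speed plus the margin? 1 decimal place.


V = 81 / 3.6 = 22.5 m/s
Block traversal time = 1212 / 22.5 = 53.8667 s
Headway = 53.8667 + 29
Headway = 82.9 s

82.9


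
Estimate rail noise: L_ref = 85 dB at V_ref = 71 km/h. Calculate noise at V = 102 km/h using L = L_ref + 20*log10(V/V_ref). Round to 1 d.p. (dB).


V/V_ref = 102 / 71 = 1.43662
log10(1.43662) = 0.157342
20 * 0.157342 = 3.1468
L = 85 + 3.1468 = 88.1 dB

88.1


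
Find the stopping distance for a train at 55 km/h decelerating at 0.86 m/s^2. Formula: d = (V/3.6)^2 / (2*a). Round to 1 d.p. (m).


Convert speed: V = 55 / 3.6 = 15.2778 m/s
V^2 = 233.4105
d = 233.4105 / (2 * 0.86)
d = 233.4105 / 1.72
d = 135.7 m

135.7


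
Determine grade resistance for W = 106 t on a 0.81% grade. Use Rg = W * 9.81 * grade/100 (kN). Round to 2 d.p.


Rg = W * 9.81 * grade / 100
Rg = 106 * 9.81 * 0.81 / 100
Rg = 1039.86 * 0.0081
Rg = 8.42 kN

8.42


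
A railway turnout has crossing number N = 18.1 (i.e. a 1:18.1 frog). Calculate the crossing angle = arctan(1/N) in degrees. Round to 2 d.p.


1/N = 1/18.1 = 0.055249
angle = arctan(0.055249) = 0.055193 rad
angle = 0.055193 * 180/pi = 3.16 degrees

3.16


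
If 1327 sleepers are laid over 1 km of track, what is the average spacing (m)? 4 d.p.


Spacing = 1000 m / number of sleepers
Spacing = 1000 / 1327
Spacing = 0.7536 m

0.7536


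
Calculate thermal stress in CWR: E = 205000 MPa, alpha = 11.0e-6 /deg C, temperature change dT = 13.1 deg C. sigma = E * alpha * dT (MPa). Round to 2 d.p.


sigma = E * alpha * dT
sigma = 205000 * 11.0e-6 * 13.1
sigma = 2.255 * 13.1
sigma = 29.54 MPa

29.54


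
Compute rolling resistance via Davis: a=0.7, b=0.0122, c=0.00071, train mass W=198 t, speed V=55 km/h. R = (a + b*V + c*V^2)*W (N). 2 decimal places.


b*V = 0.0122 * 55 = 0.671
c*V^2 = 0.00071 * 3025 = 2.14775
R_per_t = 0.7 + 0.671 + 2.14775 = 3.51875 N/t
R_total = 3.51875 * 198 = 696.71 N

696.71


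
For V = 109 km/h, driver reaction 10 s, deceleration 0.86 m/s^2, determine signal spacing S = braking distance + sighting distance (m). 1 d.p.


V = 109 / 3.6 = 30.2778 m/s
Braking distance = 30.2778^2 / (2*0.86) = 532.9906 m
Sighting distance = 30.2778 * 10 = 302.7778 m
S = 532.9906 + 302.7778 = 835.8 m

835.8


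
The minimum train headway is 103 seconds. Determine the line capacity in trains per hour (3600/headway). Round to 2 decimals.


Capacity = 3600 / headway
Capacity = 3600 / 103
Capacity = 34.95 trains/hour

34.95


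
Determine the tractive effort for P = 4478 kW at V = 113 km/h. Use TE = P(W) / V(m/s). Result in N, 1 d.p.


Convert: P = 4478 kW = 4478000 W
V = 113 / 3.6 = 31.3889 m/s
TE = 4478000 / 31.3889
TE = 142661.9 N

142661.9


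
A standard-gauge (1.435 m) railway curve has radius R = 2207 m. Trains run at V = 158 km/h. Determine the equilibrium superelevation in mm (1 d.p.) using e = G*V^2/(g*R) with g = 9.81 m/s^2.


Convert speed: V = 158 / 3.6 = 43.8889 m/s
Apply formula: e = 1.435 * 43.8889^2 / (9.81 * 2207)
e = 1.435 * 1926.2346 / 21650.67
e = 0.12767 m = 127.7 mm

127.7


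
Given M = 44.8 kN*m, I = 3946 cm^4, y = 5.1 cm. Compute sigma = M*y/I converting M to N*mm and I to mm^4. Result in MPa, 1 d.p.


Convert units:
M = 44.8 kN*m = 44800000 N*mm
y = 5.1 cm = 51 mm
I = 3946 cm^4 = 39460000 mm^4
sigma = 44800000 * 51 / 39460000
sigma = 57.9 MPa

57.9


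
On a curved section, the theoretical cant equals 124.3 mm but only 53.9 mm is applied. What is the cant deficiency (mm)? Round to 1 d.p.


Cant deficiency = equilibrium cant - actual cant
CD = 124.3 - 53.9
CD = 70.4 mm

70.4


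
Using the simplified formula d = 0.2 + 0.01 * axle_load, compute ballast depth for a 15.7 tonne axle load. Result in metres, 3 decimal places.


d = 0.2 + 0.01 * 15.7
d = 0.2 + 0.157
d = 0.357 m

0.357


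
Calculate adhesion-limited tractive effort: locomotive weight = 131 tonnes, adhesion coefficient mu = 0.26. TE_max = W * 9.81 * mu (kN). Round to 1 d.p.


TE_max = W * g * mu
TE_max = 131 * 9.81 * 0.26
TE_max = 1285.11 * 0.26
TE_max = 334.1 kN

334.1


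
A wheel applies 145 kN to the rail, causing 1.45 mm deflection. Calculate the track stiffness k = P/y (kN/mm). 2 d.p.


Track stiffness k = P / y
k = 145 / 1.45
k = 100.00 kN/mm

100.00


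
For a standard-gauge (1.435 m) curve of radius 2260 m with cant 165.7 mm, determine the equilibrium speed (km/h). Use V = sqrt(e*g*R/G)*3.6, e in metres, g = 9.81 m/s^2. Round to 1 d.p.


Convert cant: e = 165.7 mm = 0.1657 m
V_ms = sqrt(0.1657 * 9.81 * 2260 / 1.435)
V_ms = sqrt(2560.047679) = 50.5969 m/s
V = 50.5969 * 3.6 = 182.1 km/h

182.1


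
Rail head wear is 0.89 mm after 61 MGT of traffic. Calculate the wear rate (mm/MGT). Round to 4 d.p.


Wear rate = total wear / cumulative tonnage
Rate = 0.89 / 61
Rate = 0.0146 mm/MGT

0.0146


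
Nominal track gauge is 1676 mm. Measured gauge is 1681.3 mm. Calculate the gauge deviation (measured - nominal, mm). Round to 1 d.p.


Deviation = measured - nominal
Deviation = 1681.3 - 1676
Deviation = 5.3 mm

5.3


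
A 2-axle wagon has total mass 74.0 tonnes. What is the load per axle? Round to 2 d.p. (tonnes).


Load per axle = total weight / number of axles
Load = 74.0 / 2
Load = 37.00 tonnes

37.00


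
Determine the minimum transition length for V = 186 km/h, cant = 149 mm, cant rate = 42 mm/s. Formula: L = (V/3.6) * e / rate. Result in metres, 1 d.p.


Convert speed: V = 186 / 3.6 = 51.6667 m/s
L = 51.6667 * 149 / 42
L = 7698.3333 / 42
L = 183.3 m

183.3


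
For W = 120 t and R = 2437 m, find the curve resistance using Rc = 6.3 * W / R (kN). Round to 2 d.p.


Rc = 6.3 * W / R
Rc = 6.3 * 120 / 2437
Rc = 756.0 / 2437
Rc = 0.31 kN

0.31


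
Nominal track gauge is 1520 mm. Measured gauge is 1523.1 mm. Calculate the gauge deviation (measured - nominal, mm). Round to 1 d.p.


Deviation = measured - nominal
Deviation = 1523.1 - 1520
Deviation = 3.1 mm

3.1


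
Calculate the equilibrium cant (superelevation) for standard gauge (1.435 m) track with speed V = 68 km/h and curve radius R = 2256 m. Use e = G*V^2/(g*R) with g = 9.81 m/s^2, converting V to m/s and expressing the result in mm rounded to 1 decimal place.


Convert speed: V = 68 / 3.6 = 18.8889 m/s
Apply formula: e = 1.435 * 18.8889^2 / (9.81 * 2256)
e = 1.435 * 356.7901 / 22131.36
e = 0.023134 m = 23.1 mm

23.1


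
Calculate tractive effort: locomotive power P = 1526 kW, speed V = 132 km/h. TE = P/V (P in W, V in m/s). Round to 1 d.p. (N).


Convert: P = 1526 kW = 1526000 W
V = 132 / 3.6 = 36.6667 m/s
TE = 1526000 / 36.6667
TE = 41618.2 N

41618.2


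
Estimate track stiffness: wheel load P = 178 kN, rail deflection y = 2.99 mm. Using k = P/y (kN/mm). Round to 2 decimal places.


Track stiffness k = P / y
k = 178 / 2.99
k = 59.53 kN/mm

59.53


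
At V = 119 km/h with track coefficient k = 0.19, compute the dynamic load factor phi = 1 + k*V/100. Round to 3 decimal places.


phi = 1 + k * V / 100
phi = 1 + 0.19 * 119 / 100
phi = 1 + 0.2261
phi = 1.226

1.226


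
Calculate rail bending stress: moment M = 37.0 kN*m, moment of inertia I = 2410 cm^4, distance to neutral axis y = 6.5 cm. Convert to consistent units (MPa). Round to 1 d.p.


Convert units:
M = 37.0 kN*m = 37000000 N*mm
y = 6.5 cm = 65 mm
I = 2410 cm^4 = 24100000 mm^4
sigma = 37000000 * 65 / 24100000
sigma = 99.8 MPa

99.8
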